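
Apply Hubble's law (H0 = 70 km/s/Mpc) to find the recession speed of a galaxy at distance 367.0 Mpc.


v = H0 * d = 70 * 367.0 = 25690.0

25690.0 km/s


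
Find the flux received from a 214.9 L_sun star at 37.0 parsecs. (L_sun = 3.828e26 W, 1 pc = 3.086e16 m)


F = L / (4*pi*d^2) = 8.226e+28 / (4*pi*(1.142e+18)^2) = 5.021e-09

5.021e-09 W/m^2


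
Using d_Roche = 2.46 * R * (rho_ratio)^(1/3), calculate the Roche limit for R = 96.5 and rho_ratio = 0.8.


d_Roche = 2.46 * 96.5 * 0.8^(1/3) = 220.3734

220.3734


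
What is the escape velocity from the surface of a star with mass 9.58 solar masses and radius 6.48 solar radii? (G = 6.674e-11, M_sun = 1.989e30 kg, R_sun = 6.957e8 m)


M = 9.58 * 1.989e30 kg = 1.905462e+31 kg; R = 6.48 * 6.957e8 m = 4.508136e+09 m. v_esc = sqrt(2GM/R) = sqrt(2 * 6.674e-11 * 1.905462e+31 / 4.508136e+09) = 751120.7168

751120.7168 m/s


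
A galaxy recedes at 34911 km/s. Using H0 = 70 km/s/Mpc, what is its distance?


d = v / H0 = 34911 / 70 = 498.7286

498.7286 Mpc


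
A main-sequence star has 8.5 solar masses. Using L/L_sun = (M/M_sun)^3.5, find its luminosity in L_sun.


L/L_sun = (M/M_sun)^3.5 = 8.5^3.5 = 1790.4667

1790.4667 L_sun


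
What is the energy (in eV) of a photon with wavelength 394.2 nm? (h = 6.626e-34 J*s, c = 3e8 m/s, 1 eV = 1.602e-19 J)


E = hc/lambda = 6.626e-34 * 3e8 / 3.942e-07 = 5.043e-19 J = 3.1477 eV

3.1477 eV


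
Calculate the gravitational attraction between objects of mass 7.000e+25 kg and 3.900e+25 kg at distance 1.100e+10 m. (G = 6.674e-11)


F = G*m1*m2/r^2 = 6.674e-11 * 7.000e+25 * 3.900e+25 / (1.100e+10)^2 = 6.674e-11 * 2.730e+51 / 1.210e+20 = 1.506e+21

1.506e+21 N


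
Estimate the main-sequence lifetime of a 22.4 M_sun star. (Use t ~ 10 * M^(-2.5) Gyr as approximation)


t = 10 * M^(-2.5) = 10 * 22.4^(-2.5) = 0.0042

0.0042 Gyr


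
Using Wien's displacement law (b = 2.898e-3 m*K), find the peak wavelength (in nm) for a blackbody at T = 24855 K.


lam_max = b / T = 2.898e-3 / 24855 = 1.166e-07 m = 116.5963 nm

116.5963 nm


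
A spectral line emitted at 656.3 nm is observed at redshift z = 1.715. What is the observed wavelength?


lam_obs = lam_emit * (1 + z) = 656.3 * (1 + 1.715) = 1781.8545

1781.8545 nm


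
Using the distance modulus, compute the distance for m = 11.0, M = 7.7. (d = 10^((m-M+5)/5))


d = 10^((m - M + 5)/5) = 10^((11.0 - 7.7 + 5)/5) = 45.7088

45.7088 pc


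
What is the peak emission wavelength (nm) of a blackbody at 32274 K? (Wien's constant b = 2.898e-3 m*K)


lam_max = b / T = 2.898e-3 / 32274 = 8.979e-08 m = 89.7936 nm

89.7936 nm


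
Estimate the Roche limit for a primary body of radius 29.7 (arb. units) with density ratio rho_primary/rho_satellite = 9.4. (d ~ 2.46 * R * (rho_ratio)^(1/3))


d_Roche = 2.46 * 29.7 * 9.4^(1/3) = 154.194

154.194


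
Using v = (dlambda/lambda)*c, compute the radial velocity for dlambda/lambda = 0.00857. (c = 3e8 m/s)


v = (dlambda/lambda) * c = 0.00857 * 3e8 = 2.571e+06

2.571e+06 m/s


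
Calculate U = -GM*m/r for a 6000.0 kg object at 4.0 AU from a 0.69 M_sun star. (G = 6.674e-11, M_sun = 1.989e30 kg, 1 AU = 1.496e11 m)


M = 0.69 * 1.989e30 kg = 1.37241e+30 kg; r = 4.0 AU * 1.496e11 m/AU = 5.984e+11 m. U = -GM*m/r = -(6.674e-11 * 1.37241e+30 * 6000.0) / 5.984e+11 = -9.184e+11

-9.184e+11 J


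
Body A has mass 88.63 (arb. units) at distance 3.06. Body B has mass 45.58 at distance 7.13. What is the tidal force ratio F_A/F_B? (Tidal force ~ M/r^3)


Ratio = (M1/r1^3) / (M2/r2^3) = (88.63/3.06^3) / (45.58/7.13^3) = 24.5986

24.5986


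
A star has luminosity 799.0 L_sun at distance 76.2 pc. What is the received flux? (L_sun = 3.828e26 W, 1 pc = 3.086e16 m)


F = L / (4*pi*d^2) = 3.059e+29 / (4*pi*(2.352e+18)^2) = 4.402e-09

4.402e-09 W/m^2


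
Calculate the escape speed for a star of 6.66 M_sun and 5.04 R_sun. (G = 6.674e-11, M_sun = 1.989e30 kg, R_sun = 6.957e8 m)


M = 6.66 * 1.989e30 kg = 1.324674e+31 kg; R = 5.04 * 6.957e8 m = 3.506328e+09 m. v_esc = sqrt(2GM/R) = sqrt(2 * 6.674e-11 * 1.324674e+31 / 3.506328e+09) = 710127.5066

710127.5066 m/s


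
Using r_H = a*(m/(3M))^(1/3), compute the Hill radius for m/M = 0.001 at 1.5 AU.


r_H = a * (m/3M)^(1/3) = 1.5 * (0.001/3)^(1/3) = 0.104

0.104 AU


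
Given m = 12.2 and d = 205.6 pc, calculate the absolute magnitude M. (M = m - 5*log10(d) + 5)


M = m - 5*log10(d) + 5 = 12.2 - 5*log10(205.6) + 5 = 5.6349

5.6349


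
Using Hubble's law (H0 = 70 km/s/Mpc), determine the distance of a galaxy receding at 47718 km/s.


d = v / H0 = 47718 / 70 = 681.6857

681.6857 Mpc


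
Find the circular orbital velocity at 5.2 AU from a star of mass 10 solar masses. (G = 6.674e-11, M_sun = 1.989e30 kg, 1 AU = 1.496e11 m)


v = sqrt(GM/r) = sqrt(6.674e-11 * 1.989e+31 / 7.779e+11) = 41308.8423

41308.8423 m/s


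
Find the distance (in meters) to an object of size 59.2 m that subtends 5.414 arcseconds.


D = size / theta_rad, theta_rad = 5.414 * pi/(180*3600) = 2.625e-05, D = 2.255e+06

2.255e+06 m


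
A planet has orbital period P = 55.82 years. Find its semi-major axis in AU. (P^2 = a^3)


a = P^(2/3) = 55.82^(2/3) = 14.6058

14.6058 AU


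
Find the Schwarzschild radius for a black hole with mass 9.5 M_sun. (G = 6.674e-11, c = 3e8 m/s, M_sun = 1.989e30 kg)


M = 9.5 * 1.989e30 kg = 1.88955e+31 kg. rs = 2GM/c^2 = 2 * 6.674e-11 * 1.88955e+31 / (3e8)^2 = 28024.126

28024.126 m


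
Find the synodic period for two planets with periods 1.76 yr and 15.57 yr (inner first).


1/P_syn = |1/P1 - 1/P2| = |1/1.76 - 1/15.57| => P_syn = 1.9843

1.9843 years


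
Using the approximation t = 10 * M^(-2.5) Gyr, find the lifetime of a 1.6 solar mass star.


t = 10 * M^(-2.5) = 10 * 1.6^(-2.5) = 3.0882

3.0882 Gyr


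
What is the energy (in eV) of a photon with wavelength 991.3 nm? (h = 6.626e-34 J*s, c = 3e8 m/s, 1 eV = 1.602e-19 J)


E = hc/lambda = 6.626e-34 * 3e8 / 9.913e-07 = 2.005e-19 J = 1.2517 eV

1.2517 eV


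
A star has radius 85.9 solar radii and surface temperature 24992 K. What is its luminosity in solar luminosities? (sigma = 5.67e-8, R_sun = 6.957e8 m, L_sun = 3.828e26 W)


R = 85.9 * 6.957e8 m = 5.976063e+10 m. L = 4*pi*R^2*sigma*T^4 = 4*pi*(5.976063e+10)^2 * 5.67e-8 * 24992^4 = 9.927212218e+32 W. L/L_sun = 9.927212218e+32 / 3.828e26 = 2.593e+06

2.593e+06 L_sun


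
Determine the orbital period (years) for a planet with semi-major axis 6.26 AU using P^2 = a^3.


P = a^(3/2) = 6.26^1.5 = 15.6625

15.6625 years


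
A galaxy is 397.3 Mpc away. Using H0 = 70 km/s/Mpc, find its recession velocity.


v = H0 * d = 70 * 397.3 = 27811.0

27811.0 km/s


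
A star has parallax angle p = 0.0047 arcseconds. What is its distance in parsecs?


d = 1/p = 1/0.0047 = 212.766

212.766 pc


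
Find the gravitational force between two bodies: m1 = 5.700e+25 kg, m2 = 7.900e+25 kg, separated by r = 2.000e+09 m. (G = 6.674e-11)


F = G*m1*m2/r^2 = 6.674e-11 * 5.700e+25 * 7.900e+25 / (2.000e+09)^2 = 6.674e-11 * 4.503e+51 / 4.000e+18 = 7.513e+22

7.513e+22 N


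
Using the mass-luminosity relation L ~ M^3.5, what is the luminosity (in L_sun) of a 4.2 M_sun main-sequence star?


L/L_sun = (M/M_sun)^3.5 = 4.2^3.5 = 151.8352

151.8352 L_sun


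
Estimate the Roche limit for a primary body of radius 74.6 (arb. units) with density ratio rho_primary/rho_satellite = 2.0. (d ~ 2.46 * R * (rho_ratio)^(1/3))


d_Roche = 2.46 * 74.6 * 2.0^(1/3) = 231.2157

231.2157


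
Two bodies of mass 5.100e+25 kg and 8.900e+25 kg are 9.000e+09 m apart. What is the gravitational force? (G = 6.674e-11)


F = G*m1*m2/r^2 = 6.674e-11 * 5.100e+25 * 8.900e+25 / (9.000e+09)^2 = 6.674e-11 * 4.539e+51 / 8.100e+19 = 3.740e+21

3.740e+21 N


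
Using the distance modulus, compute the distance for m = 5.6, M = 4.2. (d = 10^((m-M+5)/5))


d = 10^((m - M + 5)/5) = 10^((5.6 - 4.2 + 5)/5) = 19.0546

19.0546 pc


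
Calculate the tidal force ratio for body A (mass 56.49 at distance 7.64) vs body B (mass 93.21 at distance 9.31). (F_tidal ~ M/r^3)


Ratio = (M1/r1^3) / (M2/r2^3) = (56.49/7.64^3) / (93.21/9.31^3) = 1.0967

1.0967


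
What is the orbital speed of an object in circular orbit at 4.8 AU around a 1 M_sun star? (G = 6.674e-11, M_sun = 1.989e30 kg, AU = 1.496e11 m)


v = sqrt(GM/r) = sqrt(6.674e-11 * 1.989e+30 / 7.181e+11) = 13596.4045

13596.4045 m/s


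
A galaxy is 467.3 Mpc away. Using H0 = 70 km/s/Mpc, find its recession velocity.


v = H0 * d = 70 * 467.3 = 32711.0

32711.0 km/s


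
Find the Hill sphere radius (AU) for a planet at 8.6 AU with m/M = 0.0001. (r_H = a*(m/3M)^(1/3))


r_H = a * (m/3M)^(1/3) = 8.6 * (0.0001/3)^(1/3) = 0.2768

0.2768 AU


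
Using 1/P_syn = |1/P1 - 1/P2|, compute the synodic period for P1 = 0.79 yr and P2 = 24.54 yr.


1/P_syn = |1/P1 - 1/P2| = |1/0.79 - 1/24.54| => P_syn = 0.8163

0.8163 years


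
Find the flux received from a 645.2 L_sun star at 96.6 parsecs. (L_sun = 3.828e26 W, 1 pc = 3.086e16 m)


F = L / (4*pi*d^2) = 2.470e+29 / (4*pi*(2.981e+18)^2) = 2.212e-09

2.212e-09 W/m^2


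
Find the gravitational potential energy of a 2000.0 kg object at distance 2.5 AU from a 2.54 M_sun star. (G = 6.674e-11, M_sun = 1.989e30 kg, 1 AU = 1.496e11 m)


M = 2.54 * 1.989e30 kg = 5.05206e+30 kg; r = 2.5 AU * 1.496e11 m/AU = 3.74e+11 m. U = -GM*m/r = -(6.674e-11 * 5.05206e+30 * 2000.0) / 3.74e+11 = -1.803e+12

-1.803e+12 J


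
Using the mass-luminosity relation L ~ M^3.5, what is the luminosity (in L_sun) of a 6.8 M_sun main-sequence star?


L/L_sun = (M/M_sun)^3.5 = 6.8^3.5 = 819.9383

819.9383 L_sun


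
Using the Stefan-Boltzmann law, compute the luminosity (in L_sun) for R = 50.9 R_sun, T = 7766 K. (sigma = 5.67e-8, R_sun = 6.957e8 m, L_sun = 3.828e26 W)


R = 50.9 * 6.957e8 m = 3.541113e+10 m. L = 4*pi*R^2*sigma*T^4 = 4*pi*(3.541113e+10)^2 * 5.67e-8 * 7766^4 = 3.249840444e+30 W. L/L_sun = 3.249840444e+30 / 3.828e26 = 8489.6563

8489.6563 L_sun


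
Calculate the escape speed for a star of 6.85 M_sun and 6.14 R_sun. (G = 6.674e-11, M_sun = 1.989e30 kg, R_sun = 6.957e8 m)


M = 6.85 * 1.989e30 kg = 1.362465e+31 kg; R = 6.14 * 6.957e8 m = 4.271598e+09 m. v_esc = sqrt(2GM/R) = sqrt(2 * 6.674e-11 * 1.362465e+31 / 4.271598e+09) = 652492.5976

652492.5976 m/s


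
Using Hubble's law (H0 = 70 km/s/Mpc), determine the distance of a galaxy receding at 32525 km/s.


d = v / H0 = 32525 / 70 = 464.6429

464.6429 Mpc


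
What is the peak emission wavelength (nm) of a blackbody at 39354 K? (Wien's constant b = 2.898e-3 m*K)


lam_max = b / T = 2.898e-3 / 39354 = 7.364e-08 m = 73.6393 nm

73.6393 nm


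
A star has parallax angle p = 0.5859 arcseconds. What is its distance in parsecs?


d = 1/p = 1/0.5859 = 1.7068

1.7068 pc


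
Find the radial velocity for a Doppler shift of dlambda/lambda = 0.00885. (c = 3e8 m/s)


v = (dlambda/lambda) * c = 0.00885 * 3e8 = 2.655e+06

2.655e+06 m/s


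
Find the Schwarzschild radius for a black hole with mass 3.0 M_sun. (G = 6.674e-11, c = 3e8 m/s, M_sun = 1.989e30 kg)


M = 3.0 * 1.989e30 kg = 5.967e+30 kg. rs = 2GM/c^2 = 2 * 6.674e-11 * 5.967e+30 / (3e8)^2 = 8849.724

8849.724 m


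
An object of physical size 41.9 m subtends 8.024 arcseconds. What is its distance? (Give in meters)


D = size / theta_rad, theta_rad = 8.024 * pi/(180*3600) = 3.890e-05, D = 1.077e+06

1.077e+06 m


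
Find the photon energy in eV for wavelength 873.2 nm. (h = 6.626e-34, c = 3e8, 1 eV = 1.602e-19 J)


E = hc/lambda = 6.626e-34 * 3e8 / 8.732e-07 = 2.276e-19 J = 1.421 eV

1.421 eV


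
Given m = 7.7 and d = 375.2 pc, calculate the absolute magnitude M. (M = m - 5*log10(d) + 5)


M = m - 5*log10(d) + 5 = 7.7 - 5*log10(375.2) + 5 = -0.1713

-0.1713


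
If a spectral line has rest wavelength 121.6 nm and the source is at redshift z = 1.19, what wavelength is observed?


lam_obs = lam_emit * (1 + z) = 121.6 * (1 + 1.19) = 266.304

266.304 nm


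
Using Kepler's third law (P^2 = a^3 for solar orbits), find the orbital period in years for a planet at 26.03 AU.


P = a^(3/2) = 26.03^1.5 = 132.804

132.804 years


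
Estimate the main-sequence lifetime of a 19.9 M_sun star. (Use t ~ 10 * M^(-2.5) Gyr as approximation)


t = 10 * M^(-2.5) = 10 * 19.9^(-2.5) = 0.0057

0.0057 Gyr


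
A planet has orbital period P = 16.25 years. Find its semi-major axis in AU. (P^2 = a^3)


a = P^(2/3) = 16.25^(2/3) = 6.4156

6.4156 AU


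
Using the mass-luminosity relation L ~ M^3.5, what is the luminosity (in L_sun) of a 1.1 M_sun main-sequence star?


L/L_sun = (M/M_sun)^3.5 = 1.1^3.5 = 1.396

1.396 L_sun


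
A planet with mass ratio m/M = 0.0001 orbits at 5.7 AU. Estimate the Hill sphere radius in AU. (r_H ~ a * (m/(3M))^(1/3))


r_H = a * (m/3M)^(1/3) = 5.7 * (0.0001/3)^(1/3) = 0.1834

0.1834 AU


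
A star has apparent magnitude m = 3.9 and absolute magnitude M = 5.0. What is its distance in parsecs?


d = 10^((m - M + 5)/5) = 10^((3.9 - 5.0 + 5)/5) = 6.0256

6.0256 pc


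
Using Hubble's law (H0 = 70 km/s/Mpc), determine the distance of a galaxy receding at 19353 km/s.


d = v / H0 = 19353 / 70 = 276.4714

276.4714 Mpc


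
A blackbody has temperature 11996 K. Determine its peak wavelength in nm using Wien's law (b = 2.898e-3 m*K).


lam_max = b / T = 2.898e-3 / 11996 = 2.416e-07 m = 241.5805 nm

241.5805 nm


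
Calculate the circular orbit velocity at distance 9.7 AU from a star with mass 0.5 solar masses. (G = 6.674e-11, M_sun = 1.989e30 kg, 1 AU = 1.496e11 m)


v = sqrt(GM/r) = sqrt(6.674e-11 * 9.945e+29 / 1.451e+12) = 6763.0692

6763.0692 m/s


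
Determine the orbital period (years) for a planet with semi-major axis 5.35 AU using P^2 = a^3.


P = a^(3/2) = 5.35^1.5 = 12.3746

12.3746 years


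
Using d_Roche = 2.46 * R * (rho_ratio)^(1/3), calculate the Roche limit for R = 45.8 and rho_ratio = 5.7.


d_Roche = 2.46 * 45.8 * 5.7^(1/3) = 201.2606

201.2606


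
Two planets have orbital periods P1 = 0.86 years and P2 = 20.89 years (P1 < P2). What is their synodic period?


1/P_syn = |1/P1 - 1/P2| = |1/0.86 - 1/20.89| => P_syn = 0.8969

0.8969 years


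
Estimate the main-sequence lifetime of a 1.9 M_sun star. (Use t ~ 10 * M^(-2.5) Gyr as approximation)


t = 10 * M^(-2.5) = 10 * 1.9^(-2.5) = 2.0096

2.0096 Gyr


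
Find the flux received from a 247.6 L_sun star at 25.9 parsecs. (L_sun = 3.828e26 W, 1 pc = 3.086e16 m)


F = L / (4*pi*d^2) = 9.478e+28 / (4*pi*(7.993e+17)^2) = 1.181e-08

1.181e-08 W/m^2


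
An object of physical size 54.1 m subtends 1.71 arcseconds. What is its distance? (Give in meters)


D = size / theta_rad, theta_rad = 1.71 * pi/(180*3600) = 8.290e-06, D = 6.526e+06

6.526e+06 m


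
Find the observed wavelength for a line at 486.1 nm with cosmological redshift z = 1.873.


lam_obs = lam_emit * (1 + z) = 486.1 * (1 + 1.873) = 1396.5653

1396.5653 nm


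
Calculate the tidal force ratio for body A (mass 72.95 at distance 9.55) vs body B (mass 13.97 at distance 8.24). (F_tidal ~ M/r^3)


Ratio = (M1/r1^3) / (M2/r2^3) = (72.95/9.55^3) / (13.97/8.24^3) = 3.3543

3.3543


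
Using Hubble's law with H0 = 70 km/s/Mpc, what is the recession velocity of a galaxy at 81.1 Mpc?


v = H0 * d = 70 * 81.1 = 5677.0

5677.0 km/s


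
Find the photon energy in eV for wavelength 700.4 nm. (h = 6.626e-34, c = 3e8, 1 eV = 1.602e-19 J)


E = hc/lambda = 6.626e-34 * 3e8 / 7.004e-07 = 2.838e-19 J = 1.7716 eV

1.7716 eV


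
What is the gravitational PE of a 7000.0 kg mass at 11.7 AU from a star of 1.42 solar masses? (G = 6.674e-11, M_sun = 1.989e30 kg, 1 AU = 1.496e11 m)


M = 1.42 * 1.989e30 kg = 2.82438e+30 kg; r = 11.7 AU * 1.496e11 m/AU = 1.75032e+12 m. U = -GM*m/r = -(6.674e-11 * 2.82438e+30 * 7000.0) / 1.75032e+12 = -7.539e+11

-7.539e+11 J


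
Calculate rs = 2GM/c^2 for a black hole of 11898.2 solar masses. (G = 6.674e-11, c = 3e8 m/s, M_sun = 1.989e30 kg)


M = 11898.2 * 1.989e30 kg = 2.36655198e+34 kg. rs = 2GM/c^2 = 2 * 6.674e-11 * 2.36655198e+34 / (3e8)^2 = 3.510e+07

3.510e+07 m


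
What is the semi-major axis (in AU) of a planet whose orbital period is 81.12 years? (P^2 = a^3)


a = P^(2/3) = 81.12^(2/3) = 18.7392

18.7392 AU


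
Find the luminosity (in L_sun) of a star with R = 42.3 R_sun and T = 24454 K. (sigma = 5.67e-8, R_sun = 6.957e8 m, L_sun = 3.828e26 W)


R = 42.3 * 6.957e8 m = 2.942811e+10 m. L = 4*pi*R^2*sigma*T^4 = 4*pi*(2.942811e+10)^2 * 5.67e-8 * 24454^4 = 2.206567899e+32 W. L/L_sun = 2.206567899e+32 / 3.828e26 = 576428.3958

576428.3958 L_sun


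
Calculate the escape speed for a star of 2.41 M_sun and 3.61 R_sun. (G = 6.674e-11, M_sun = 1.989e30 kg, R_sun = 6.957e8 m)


M = 2.41 * 1.989e30 kg = 4.79349e+30 kg; R = 3.61 * 6.957e8 m = 2.511477e+09 m. v_esc = sqrt(2GM/R) = sqrt(2 * 6.674e-11 * 4.79349e+30 / 2.511477e+09) = 504741.9593

504741.9593 m/s


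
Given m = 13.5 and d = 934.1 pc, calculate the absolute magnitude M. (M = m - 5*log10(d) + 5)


M = m - 5*log10(d) + 5 = 13.5 - 5*log10(934.1) + 5 = 3.648

3.648


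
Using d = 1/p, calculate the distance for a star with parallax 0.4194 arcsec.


d = 1/p = 1/0.4194 = 2.3844

2.3844 pc


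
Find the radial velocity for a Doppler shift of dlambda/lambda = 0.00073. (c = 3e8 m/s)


v = (dlambda/lambda) * c = 0.00073 * 3e8 = 219000.0

219000.0 m/s


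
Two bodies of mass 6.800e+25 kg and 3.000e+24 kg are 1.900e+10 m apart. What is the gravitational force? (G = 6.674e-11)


F = G*m1*m2/r^2 = 6.674e-11 * 6.800e+25 * 3.000e+24 / (1.900e+10)^2 = 6.674e-11 * 2.040e+50 / 3.610e+20 = 3.771e+19

3.771e+19 N


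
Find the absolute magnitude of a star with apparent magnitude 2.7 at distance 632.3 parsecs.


M = m - 5*log10(d) + 5 = 2.7 - 5*log10(632.3) + 5 = -6.3046

-6.3046


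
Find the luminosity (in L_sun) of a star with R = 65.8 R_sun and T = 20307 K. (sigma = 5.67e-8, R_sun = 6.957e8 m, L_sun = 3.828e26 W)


R = 65.8 * 6.957e8 m = 4.577706e+10 m. L = 4*pi*R^2*sigma*T^4 = 4*pi*(4.577706e+10)^2 * 5.67e-8 * 20307^4 = 2.53905315e+32 W. L/L_sun = 2.53905315e+32 / 3.828e26 = 663284.5221

663284.5221 L_sun


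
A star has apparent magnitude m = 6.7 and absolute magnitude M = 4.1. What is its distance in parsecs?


d = 10^((m - M + 5)/5) = 10^((6.7 - 4.1 + 5)/5) = 33.1131

33.1131 pc


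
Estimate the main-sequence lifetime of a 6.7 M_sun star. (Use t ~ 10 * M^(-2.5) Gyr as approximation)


t = 10 * M^(-2.5) = 10 * 6.7^(-2.5) = 0.0861

0.0861 Gyr


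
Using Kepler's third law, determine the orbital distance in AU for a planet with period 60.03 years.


a = P^(2/3) = 60.03^(2/3) = 15.3313

15.3313 AU


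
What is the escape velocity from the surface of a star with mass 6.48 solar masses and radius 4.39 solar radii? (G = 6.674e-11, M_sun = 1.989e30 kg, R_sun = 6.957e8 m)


M = 6.48 * 1.989e30 kg = 1.288872e+31 kg; R = 4.39 * 6.957e8 m = 3.054123e+09 m. v_esc = sqrt(2GM/R) = sqrt(2 * 6.674e-11 * 1.288872e+31 / 3.054123e+09) = 750532.8951

750532.8951 m/s


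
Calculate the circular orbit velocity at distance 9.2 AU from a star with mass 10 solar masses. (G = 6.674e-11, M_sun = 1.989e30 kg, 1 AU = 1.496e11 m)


v = sqrt(GM/r) = sqrt(6.674e-11 * 1.989e+31 / 1.376e+12) = 31056.3764

31056.3764 m/s


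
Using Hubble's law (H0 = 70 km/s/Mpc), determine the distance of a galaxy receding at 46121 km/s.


d = v / H0 = 46121 / 70 = 658.8714

658.8714 Mpc


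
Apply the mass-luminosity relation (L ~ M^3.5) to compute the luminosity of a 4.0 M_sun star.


L/L_sun = (M/M_sun)^3.5 = 4.0^3.5 = 128.0

128.0 L_sun


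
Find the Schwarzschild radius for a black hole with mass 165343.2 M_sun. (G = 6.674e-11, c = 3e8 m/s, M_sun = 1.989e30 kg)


M = 165343.2 * 1.989e30 kg = 3.288676248e+35 kg. rs = 2GM/c^2 = 2 * 6.674e-11 * 3.288676248e+35 / (3e8)^2 = 4.877e+08

4.877e+08 m


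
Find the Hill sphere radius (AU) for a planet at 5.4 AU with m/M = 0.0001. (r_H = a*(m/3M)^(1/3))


r_H = a * (m/3M)^(1/3) = 5.4 * (0.0001/3)^(1/3) = 0.1738

0.1738 AU


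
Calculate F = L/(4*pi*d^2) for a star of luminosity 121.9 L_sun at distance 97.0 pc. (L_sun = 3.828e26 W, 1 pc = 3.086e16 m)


F = L / (4*pi*d^2) = 4.666e+28 / (4*pi*(2.993e+18)^2) = 4.144e-10

4.144e-10 W/m^2


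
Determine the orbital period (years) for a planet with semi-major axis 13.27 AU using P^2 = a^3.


P = a^(3/2) = 13.27^1.5 = 48.34

48.34 years


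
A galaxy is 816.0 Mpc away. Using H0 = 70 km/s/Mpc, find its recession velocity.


v = H0 * d = 70 * 816.0 = 57120.0

57120.0 km/s


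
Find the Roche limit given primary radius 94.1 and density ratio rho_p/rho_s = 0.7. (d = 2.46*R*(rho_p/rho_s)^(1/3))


d_Roche = 2.46 * 94.1 * 0.7^(1/3) = 205.5373

205.5373


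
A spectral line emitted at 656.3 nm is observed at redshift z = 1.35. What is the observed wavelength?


lam_obs = lam_emit * (1 + z) = 656.3 * (1 + 1.35) = 1542.305

1542.305 nm


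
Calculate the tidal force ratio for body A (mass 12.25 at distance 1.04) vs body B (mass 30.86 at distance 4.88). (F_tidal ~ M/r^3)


Ratio = (M1/r1^3) / (M2/r2^3) = (12.25/1.04^3) / (30.86/4.88^3) = 41.0109

41.0109


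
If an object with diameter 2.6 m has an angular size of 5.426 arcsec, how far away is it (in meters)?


D = size / theta_rad, theta_rad = 5.426 * pi/(180*3600) = 2.631e-05, D = 98836.8036

98836.8036 m


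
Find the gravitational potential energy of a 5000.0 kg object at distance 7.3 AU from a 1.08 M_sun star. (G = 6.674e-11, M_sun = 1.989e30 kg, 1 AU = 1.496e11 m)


M = 1.08 * 1.989e30 kg = 2.14812e+30 kg; r = 7.3 AU * 1.496e11 m/AU = 1.09208e+12 m. U = -GM*m/r = -(6.674e-11 * 2.14812e+30 * 5000.0) / 1.09208e+12 = -6.564e+11

-6.564e+11 J


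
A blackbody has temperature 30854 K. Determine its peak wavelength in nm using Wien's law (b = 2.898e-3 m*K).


lam_max = b / T = 2.898e-3 / 30854 = 9.393e-08 m = 93.9262 nm

93.9262 nm


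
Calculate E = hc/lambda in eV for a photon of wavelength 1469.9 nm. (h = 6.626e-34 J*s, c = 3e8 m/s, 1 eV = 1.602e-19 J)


E = hc/lambda = 6.626e-34 * 3e8 / 1.470e-06 = 1.352e-19 J = 0.8442 eV

0.8442 eV


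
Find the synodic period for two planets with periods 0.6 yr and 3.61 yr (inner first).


1/P_syn = |1/P1 - 1/P2| = |1/0.6 - 1/3.61| => P_syn = 0.7196

0.7196 years


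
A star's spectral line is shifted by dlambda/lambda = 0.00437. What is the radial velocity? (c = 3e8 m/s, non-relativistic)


v = (dlambda/lambda) * c = 0.00437 * 3e8 = 1.311e+06

1.311e+06 m/s


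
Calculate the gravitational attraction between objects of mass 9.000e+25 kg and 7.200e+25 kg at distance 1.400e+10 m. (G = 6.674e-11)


F = G*m1*m2/r^2 = 6.674e-11 * 9.000e+25 * 7.200e+25 / (1.400e+10)^2 = 6.674e-11 * 6.480e+51 / 1.960e+20 = 2.207e+21

2.207e+21 N


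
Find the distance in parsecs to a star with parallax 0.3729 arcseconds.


d = 1/p = 1/0.3729 = 2.6817

2.6817 pc


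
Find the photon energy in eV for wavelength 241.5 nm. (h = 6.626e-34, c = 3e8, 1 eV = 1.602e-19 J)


E = hc/lambda = 6.626e-34 * 3e8 / 2.415e-07 = 8.231e-19 J = 5.138 eV

5.138 eV


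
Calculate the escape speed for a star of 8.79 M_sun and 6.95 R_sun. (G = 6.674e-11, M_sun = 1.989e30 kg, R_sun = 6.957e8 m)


M = 8.79 * 1.989e30 kg = 1.748331e+31 kg; R = 6.95 * 6.957e8 m = 4.835115e+09 m. v_esc = sqrt(2GM/R) = sqrt(2 * 6.674e-11 * 1.748331e+31 / 4.835115e+09) = 694730.7535

694730.7535 m/s


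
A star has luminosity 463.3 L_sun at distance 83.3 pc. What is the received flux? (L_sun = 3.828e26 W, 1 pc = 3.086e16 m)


F = L / (4*pi*d^2) = 1.774e+29 / (4*pi*(2.571e+18)^2) = 2.136e-09

2.136e-09 W/m^2


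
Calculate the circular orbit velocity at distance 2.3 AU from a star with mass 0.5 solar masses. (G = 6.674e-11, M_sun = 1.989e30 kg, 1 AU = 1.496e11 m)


v = sqrt(GM/r) = sqrt(6.674e-11 * 9.945e+29 / 3.441e+11) = 13888.8338

13888.8338 m/s


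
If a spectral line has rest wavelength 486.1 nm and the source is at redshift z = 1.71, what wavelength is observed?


lam_obs = lam_emit * (1 + z) = 486.1 * (1 + 1.71) = 1317.331

1317.331 nm


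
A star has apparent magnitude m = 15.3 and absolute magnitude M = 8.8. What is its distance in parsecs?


d = 10^((m - M + 5)/5) = 10^((15.3 - 8.8 + 5)/5) = 199.5262

199.5262 pc


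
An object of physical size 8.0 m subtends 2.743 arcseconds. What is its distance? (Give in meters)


D = size / theta_rad, theta_rad = 2.743 * pi/(180*3600) = 1.330e-05, D = 601574.3529

601574.3529 m


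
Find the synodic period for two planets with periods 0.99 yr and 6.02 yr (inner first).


1/P_syn = |1/P1 - 1/P2| = |1/0.99 - 1/6.02| => P_syn = 1.1849

1.1849 years


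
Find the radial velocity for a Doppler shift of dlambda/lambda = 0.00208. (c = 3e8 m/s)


v = (dlambda/lambda) * c = 0.00208 * 3e8 = 624000.0

624000.0 m/s


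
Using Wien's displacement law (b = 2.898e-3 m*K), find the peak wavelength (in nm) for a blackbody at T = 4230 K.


lam_max = b / T = 2.898e-3 / 4230 = 6.851e-07 m = 685.1064 nm

685.1064 nm


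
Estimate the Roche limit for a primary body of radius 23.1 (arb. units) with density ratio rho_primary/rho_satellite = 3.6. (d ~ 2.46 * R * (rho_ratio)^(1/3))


d_Roche = 2.46 * 23.1 * 3.6^(1/3) = 87.0926

87.0926


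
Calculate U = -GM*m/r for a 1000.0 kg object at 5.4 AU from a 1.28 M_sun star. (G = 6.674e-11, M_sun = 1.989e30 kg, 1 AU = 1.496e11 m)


M = 1.28 * 1.989e30 kg = 2.54592e+30 kg; r = 5.4 AU * 1.496e11 m/AU = 8.0784e+11 m. U = -GM*m/r = -(6.674e-11 * 2.54592e+30 * 1000.0) / 8.0784e+11 = -2.103e+11

-2.103e+11 J


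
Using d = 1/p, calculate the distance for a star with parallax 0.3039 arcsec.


d = 1/p = 1/0.3039 = 3.2906

3.2906 pc


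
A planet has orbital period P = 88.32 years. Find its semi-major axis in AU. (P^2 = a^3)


a = P^(2/3) = 88.32^(2/3) = 19.8323

19.8323 AU


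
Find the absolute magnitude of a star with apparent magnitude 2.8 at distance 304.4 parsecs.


M = m - 5*log10(d) + 5 = 2.8 - 5*log10(304.4) + 5 = -4.6172

-4.6172


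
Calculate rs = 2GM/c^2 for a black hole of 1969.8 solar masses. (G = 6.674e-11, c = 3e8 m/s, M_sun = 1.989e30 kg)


M = 1969.8 * 1.989e30 kg = 3.9179322e+33 kg. rs = 2GM/c^2 = 2 * 6.674e-11 * 3.9179322e+33 / (3e8)^2 = 5.811e+06

5.811e+06 m


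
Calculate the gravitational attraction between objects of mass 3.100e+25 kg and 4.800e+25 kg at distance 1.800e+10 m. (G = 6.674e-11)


F = G*m1*m2/r^2 = 6.674e-11 * 3.100e+25 * 4.800e+25 / (1.800e+10)^2 = 6.674e-11 * 1.488e+51 / 3.240e+20 = 3.065e+20

3.065e+20 N


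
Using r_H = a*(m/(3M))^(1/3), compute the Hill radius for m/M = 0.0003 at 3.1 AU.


r_H = a * (m/3M)^(1/3) = 3.1 * (0.0003/3)^(1/3) = 0.1439

0.1439 AU


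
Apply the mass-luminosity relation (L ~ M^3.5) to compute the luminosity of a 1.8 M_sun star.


L/L_sun = (M/M_sun)^3.5 = 1.8^3.5 = 7.8244

7.8244 L_sun


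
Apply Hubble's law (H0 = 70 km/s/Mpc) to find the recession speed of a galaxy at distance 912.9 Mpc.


v = H0 * d = 70 * 912.9 = 63903.0

63903.0 km/s


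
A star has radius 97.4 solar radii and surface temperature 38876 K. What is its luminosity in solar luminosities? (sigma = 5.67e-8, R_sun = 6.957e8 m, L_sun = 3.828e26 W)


R = 97.4 * 6.957e8 m = 6.776118e+10 m. L = 4*pi*R^2*sigma*T^4 = 4*pi*(6.776118e+10)^2 * 5.67e-8 * 38876^4 = 7.472761769e+33 W. L/L_sun = 7.472761769e+33 / 3.828e26 = 1.952e+07

1.952e+07 L_sun


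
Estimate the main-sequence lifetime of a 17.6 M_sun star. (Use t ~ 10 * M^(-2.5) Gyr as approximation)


t = 10 * M^(-2.5) = 10 * 17.6^(-2.5) = 0.0077

0.0077 Gyr


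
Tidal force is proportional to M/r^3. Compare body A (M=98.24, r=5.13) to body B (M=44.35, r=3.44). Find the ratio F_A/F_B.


Ratio = (M1/r1^3) / (M2/r2^3) = (98.24/5.13^3) / (44.35/3.44^3) = 0.6679

0.6679


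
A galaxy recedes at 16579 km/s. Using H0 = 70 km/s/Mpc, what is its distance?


d = v / H0 = 16579 / 70 = 236.8429

236.8429 Mpc


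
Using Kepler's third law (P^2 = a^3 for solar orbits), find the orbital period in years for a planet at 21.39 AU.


P = a^(3/2) = 21.39^1.5 = 98.9273

98.9273 years


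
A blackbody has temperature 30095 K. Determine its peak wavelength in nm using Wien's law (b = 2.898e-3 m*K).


lam_max = b / T = 2.898e-3 / 30095 = 9.630e-08 m = 96.2951 nm

96.2951 nm


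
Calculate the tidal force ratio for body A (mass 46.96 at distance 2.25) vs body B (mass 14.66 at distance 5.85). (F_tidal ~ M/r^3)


Ratio = (M1/r1^3) / (M2/r2^3) = (46.96/2.25^3) / (14.66/5.85^3) = 56.3007

56.3007


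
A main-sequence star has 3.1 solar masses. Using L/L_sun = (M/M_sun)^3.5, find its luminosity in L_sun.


L/L_sun = (M/M_sun)^3.5 = 3.1^3.5 = 52.4525

52.4525 L_sun


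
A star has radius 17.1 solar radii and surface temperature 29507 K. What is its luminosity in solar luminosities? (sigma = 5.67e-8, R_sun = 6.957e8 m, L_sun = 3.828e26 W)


R = 17.1 * 6.957e8 m = 1.189647e+10 m. L = 4*pi*R^2*sigma*T^4 = 4*pi*(1.189647e+10)^2 * 5.67e-8 * 29507^4 = 7.644153108e+31 W. L/L_sun = 7.644153108e+31 / 3.828e26 = 199690.5201

199690.5201 L_sun


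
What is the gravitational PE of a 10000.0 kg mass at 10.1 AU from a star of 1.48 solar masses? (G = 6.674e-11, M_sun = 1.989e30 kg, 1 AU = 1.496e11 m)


M = 1.48 * 1.989e30 kg = 2.94372e+30 kg; r = 10.1 AU * 1.496e11 m/AU = 1.51096e+12 m. U = -GM*m/r = -(6.674e-11 * 2.94372e+30 * 10000.0) / 1.51096e+12 = -1.300e+12

-1.300e+12 J


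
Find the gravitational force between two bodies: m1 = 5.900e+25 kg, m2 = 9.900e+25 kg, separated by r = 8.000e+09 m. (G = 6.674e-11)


F = G*m1*m2/r^2 = 6.674e-11 * 5.900e+25 * 9.900e+25 / (8.000e+09)^2 = 6.674e-11 * 5.841e+51 / 6.400e+19 = 6.091e+21

6.091e+21 N


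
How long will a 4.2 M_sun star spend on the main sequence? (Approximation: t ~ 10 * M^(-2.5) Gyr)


t = 10 * M^(-2.5) = 10 * 4.2^(-2.5) = 0.2766

0.2766 Gyr


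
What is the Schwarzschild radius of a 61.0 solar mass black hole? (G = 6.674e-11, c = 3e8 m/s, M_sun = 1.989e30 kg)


M = 61.0 * 1.989e30 kg = 1.21329e+32 kg. rs = 2GM/c^2 = 2 * 6.674e-11 * 1.21329e+32 / (3e8)^2 = 179944.388

179944.388 m


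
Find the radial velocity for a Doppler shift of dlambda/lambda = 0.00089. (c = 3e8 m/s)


v = (dlambda/lambda) * c = 0.00089 * 3e8 = 267000.0

267000.0 m/s


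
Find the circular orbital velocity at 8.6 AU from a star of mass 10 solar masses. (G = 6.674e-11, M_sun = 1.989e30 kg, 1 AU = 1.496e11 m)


v = sqrt(GM/r) = sqrt(6.674e-11 * 1.989e+31 / 1.287e+12) = 32121.4743

32121.4743 m/s


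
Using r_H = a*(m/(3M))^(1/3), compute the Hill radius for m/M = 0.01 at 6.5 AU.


r_H = a * (m/3M)^(1/3) = 6.5 * (0.01/3)^(1/3) = 0.971

0.971 AU


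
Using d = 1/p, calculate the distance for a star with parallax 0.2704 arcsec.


d = 1/p = 1/0.2704 = 3.6982

3.6982 pc


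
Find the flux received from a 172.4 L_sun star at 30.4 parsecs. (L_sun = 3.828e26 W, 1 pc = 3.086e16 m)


F = L / (4*pi*d^2) = 6.599e+28 / (4*pi*(9.381e+17)^2) = 5.967e-09

5.967e-09 W/m^2


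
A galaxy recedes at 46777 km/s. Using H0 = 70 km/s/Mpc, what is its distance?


d = v / H0 = 46777 / 70 = 668.2429

668.2429 Mpc


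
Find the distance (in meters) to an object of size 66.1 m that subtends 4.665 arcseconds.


D = size / theta_rad, theta_rad = 4.665 * pi/(180*3600) = 2.262e-05, D = 2.923e+06

2.923e+06 m


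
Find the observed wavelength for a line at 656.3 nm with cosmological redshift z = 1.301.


lam_obs = lam_emit * (1 + z) = 656.3 * (1 + 1.301) = 1510.1463

1510.1463 nm


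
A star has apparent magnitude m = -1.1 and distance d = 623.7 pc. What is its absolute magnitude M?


M = m - 5*log10(d) + 5 = -1.1 - 5*log10(623.7) + 5 = -10.0749

-10.0749


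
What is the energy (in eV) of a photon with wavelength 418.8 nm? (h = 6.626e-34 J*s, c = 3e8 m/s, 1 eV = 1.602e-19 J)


E = hc/lambda = 6.626e-34 * 3e8 / 4.188e-07 = 4.746e-19 J = 2.9628 eV

2.9628 eV


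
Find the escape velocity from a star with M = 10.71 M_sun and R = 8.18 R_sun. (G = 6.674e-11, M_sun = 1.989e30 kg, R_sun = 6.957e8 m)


M = 10.71 * 1.989e30 kg = 2.130219e+31 kg; R = 8.18 * 6.957e8 m = 5.690826e+09 m. v_esc = sqrt(2GM/R) = sqrt(2 * 6.674e-11 * 2.130219e+31 / 5.690826e+09) = 706858.6427

706858.6427 m/s


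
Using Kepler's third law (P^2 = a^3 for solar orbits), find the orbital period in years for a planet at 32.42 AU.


P = a^(3/2) = 32.42^1.5 = 184.5948

184.5948 years


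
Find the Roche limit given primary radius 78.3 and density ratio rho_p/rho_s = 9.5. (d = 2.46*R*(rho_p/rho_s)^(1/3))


d_Roche = 2.46 * 78.3 * 9.5^(1/3) = 407.9479

407.9479


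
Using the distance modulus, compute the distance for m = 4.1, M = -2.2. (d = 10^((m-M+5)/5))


d = 10^((m - M + 5)/5) = 10^((4.1 - -2.2 + 5)/5) = 181.9701

181.9701 pc


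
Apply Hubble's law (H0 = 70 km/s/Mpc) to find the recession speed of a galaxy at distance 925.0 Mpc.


v = H0 * d = 70 * 925.0 = 64750.0

64750.0 km/s


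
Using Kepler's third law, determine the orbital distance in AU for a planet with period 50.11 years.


a = P^(2/3) = 50.11^(2/3) = 13.592

13.592 AU


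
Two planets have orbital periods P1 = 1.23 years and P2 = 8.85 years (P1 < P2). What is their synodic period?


1/P_syn = |1/P1 - 1/P2| = |1/1.23 - 1/8.85| => P_syn = 1.4285

1.4285 years


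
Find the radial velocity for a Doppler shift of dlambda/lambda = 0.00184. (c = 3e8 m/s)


v = (dlambda/lambda) * c = 0.00184 * 3e8 = 552000.0

552000.0 m/s


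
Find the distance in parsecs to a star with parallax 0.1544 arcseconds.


d = 1/p = 1/0.1544 = 6.4767

6.4767 pc


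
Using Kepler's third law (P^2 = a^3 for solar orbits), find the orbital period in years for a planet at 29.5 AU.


P = a^(3/2) = 29.5^1.5 = 160.226

160.226 years


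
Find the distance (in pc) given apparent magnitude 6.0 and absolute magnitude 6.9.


d = 10^((m - M + 5)/5) = 10^((6.0 - 6.9 + 5)/5) = 6.6069

6.6069 pc


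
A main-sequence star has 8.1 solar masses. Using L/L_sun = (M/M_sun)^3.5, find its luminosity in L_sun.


L/L_sun = (M/M_sun)^3.5 = 8.1^3.5 = 1512.5076

1512.5076 L_sun


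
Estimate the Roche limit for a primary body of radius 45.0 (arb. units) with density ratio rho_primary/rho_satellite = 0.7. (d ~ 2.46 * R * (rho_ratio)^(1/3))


d_Roche = 2.46 * 45.0 * 0.7^(1/3) = 98.291

98.291


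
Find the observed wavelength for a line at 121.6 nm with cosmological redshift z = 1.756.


lam_obs = lam_emit * (1 + z) = 121.6 * (1 + 1.756) = 335.1296

335.1296 nm


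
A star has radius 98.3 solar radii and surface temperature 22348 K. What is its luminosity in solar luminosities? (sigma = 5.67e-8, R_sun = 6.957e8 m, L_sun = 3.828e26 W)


R = 98.3 * 6.957e8 m = 6.838731e+10 m. L = 4*pi*R^2*sigma*T^4 = 4*pi*(6.838731e+10)^2 * 5.67e-8 * 22348^4 = 8.311867587e+32 W. L/L_sun = 8.311867587e+32 / 3.828e26 = 2.171e+06

2.171e+06 L_sun


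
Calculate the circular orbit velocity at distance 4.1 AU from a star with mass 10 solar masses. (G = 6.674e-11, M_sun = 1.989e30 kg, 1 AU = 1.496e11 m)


v = sqrt(GM/r) = sqrt(6.674e-11 * 1.989e+31 / 6.134e+11) = 46521.3991

46521.3991 m/s


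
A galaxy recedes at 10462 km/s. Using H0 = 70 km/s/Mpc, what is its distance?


d = v / H0 = 10462 / 70 = 149.4571

149.4571 Mpc


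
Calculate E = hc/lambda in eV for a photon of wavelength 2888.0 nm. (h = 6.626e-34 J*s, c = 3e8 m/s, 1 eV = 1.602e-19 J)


E = hc/lambda = 6.626e-34 * 3e8 / 2.888e-06 = 6.883e-20 J = 0.4296 eV

0.4296 eV


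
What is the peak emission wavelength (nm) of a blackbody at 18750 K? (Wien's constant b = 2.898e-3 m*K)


lam_max = b / T = 2.898e-3 / 18750 = 1.546e-07 m = 154.56 nm

154.56 nm


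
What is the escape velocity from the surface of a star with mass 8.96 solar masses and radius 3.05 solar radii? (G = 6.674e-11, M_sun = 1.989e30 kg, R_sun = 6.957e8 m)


M = 8.96 * 1.989e30 kg = 1.782144e+31 kg; R = 3.05 * 6.957e8 m = 2.121885e+09 m. v_esc = sqrt(2GM/R) = sqrt(2 * 6.674e-11 * 1.782144e+31 / 2.121885e+09) = 1.059e+06

1.059e+06 m/s


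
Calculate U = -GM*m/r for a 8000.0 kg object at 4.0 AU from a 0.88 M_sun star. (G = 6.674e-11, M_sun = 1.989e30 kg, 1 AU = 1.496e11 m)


M = 0.88 * 1.989e30 kg = 1.75032e+30 kg; r = 4.0 AU * 1.496e11 m/AU = 5.984e+11 m. U = -GM*m/r = -(6.674e-11 * 1.75032e+30 * 8000.0) / 5.984e+11 = -1.562e+12

-1.562e+12 J


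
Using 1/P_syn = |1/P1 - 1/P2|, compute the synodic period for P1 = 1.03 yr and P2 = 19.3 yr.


1/P_syn = |1/P1 - 1/P2| = |1/1.03 - 1/19.3| => P_syn = 1.0881

1.0881 years


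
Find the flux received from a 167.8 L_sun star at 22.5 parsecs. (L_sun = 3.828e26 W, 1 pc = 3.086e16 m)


F = L / (4*pi*d^2) = 6.423e+28 / (4*pi*(6.944e+17)^2) = 1.060e-08

1.060e-08 W/m^2


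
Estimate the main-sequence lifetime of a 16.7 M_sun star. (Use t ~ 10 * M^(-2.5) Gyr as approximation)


t = 10 * M^(-2.5) = 10 * 16.7^(-2.5) = 0.0088

0.0088 Gyr


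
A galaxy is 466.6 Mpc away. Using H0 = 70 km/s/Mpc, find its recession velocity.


v = H0 * d = 70 * 466.6 = 32662.0

32662.0 km/s


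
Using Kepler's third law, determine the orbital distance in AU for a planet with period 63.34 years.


a = P^(2/3) = 63.34^(2/3) = 15.8898

15.8898 AU


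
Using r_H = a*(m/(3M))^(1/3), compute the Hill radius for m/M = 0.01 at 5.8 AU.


r_H = a * (m/3M)^(1/3) = 5.8 * (0.01/3)^(1/3) = 0.8664

0.8664 AU


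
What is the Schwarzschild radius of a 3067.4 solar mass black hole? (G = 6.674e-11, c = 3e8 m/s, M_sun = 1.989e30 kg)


M = 3067.4 * 1.989e30 kg = 6.1010586e+33 kg. rs = 2GM/c^2 = 2 * 6.674e-11 * 6.1010586e+33 / (3e8)^2 = 9.049e+06

9.049e+06 m


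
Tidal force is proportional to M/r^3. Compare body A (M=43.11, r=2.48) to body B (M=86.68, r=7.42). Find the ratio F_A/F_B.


Ratio = (M1/r1^3) / (M2/r2^3) = (43.11/2.48^3) / (86.68/7.42^3) = 13.3204

13.3204


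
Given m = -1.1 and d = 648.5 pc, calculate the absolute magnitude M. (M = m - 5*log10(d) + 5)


M = m - 5*log10(d) + 5 = -1.1 - 5*log10(648.5) + 5 = -10.1595

-10.1595


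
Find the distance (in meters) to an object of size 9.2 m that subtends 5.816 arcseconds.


D = size / theta_rad, theta_rad = 5.816 * pi/(180*3600) = 2.820e-05, D = 326278.5793

326278.5793 m


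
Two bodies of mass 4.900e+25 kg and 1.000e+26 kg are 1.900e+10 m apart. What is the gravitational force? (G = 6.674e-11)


F = G*m1*m2/r^2 = 6.674e-11 * 4.900e+25 * 1.000e+26 / (1.900e+10)^2 = 6.674e-11 * 4.900e+51 / 3.610e+20 = 9.059e+20

9.059e+20 N


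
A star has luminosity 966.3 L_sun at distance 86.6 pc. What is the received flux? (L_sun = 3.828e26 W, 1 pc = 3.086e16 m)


F = L / (4*pi*d^2) = 3.699e+29 / (4*pi*(2.672e+18)^2) = 4.121e-09

4.121e-09 W/m^2


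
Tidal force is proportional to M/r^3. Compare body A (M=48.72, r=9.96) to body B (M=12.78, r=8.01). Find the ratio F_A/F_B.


Ratio = (M1/r1^3) / (M2/r2^3) = (48.72/9.96^3) / (12.78/8.01^3) = 1.9829

1.9829


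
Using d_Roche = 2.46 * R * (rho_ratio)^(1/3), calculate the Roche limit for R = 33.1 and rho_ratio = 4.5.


d_Roche = 2.46 * 33.1 * 4.5^(1/3) = 134.4314

134.4314


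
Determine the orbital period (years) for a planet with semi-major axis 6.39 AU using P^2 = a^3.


P = a^(3/2) = 6.39^1.5 = 16.1529

16.1529 years


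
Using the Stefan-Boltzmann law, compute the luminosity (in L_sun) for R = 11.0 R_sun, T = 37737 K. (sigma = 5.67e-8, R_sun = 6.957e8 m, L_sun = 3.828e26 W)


R = 11.0 * 6.957e8 m = 7.6527e+09 m. L = 4*pi*R^2*sigma*T^4 = 4*pi*(7.6527e+09)^2 * 5.67e-8 * 37737^4 = 8.46236566e+31 W. L/L_sun = 8.46236566e+31 / 3.828e26 = 221064.9336

221064.9336 L_sun
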